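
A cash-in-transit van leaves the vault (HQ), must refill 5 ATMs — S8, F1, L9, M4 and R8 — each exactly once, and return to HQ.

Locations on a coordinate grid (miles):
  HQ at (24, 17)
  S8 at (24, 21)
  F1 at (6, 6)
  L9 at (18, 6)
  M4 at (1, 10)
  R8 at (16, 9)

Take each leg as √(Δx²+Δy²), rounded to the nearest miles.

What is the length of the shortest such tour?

There are 60 distinct closed tours to check (reversals are equivalent).
HQ → S8 → F1 → L9 → M4 → R8 → HQ: 4+23+12+17+15+11 = 82
HQ → S8 → F1 → L9 → R8 → M4 → HQ: 4+23+12+4+15+24 = 82
HQ → S8 → F1 → M4 → L9 → R8 → HQ: 4+23+6+17+4+11 = 65
HQ → S8 → F1 → M4 → R8 → L9 → HQ: 4+23+6+15+4+13 = 65
HQ → S8 → F1 → R8 → L9 → M4 → HQ: 4+23+10+4+17+24 = 82
HQ → S8 → F1 → R8 → M4 → L9 → HQ: 4+23+10+15+17+13 = 82
HQ → S8 → L9 → F1 → M4 → R8 → HQ: 4+16+12+6+15+11 = 64
HQ → S8 → L9 → F1 → R8 → M4 → HQ: 4+16+12+10+15+24 = 81
HQ → S8 → L9 → M4 → F1 → R8 → HQ: 4+16+17+6+10+11 = 64
HQ → S8 → L9 → M4 → R8 → F1 → HQ: 4+16+17+15+10+21 = 83
HQ → S8 → L9 → R8 → F1 → M4 → HQ: 4+16+4+10+6+24 = 64
HQ → S8 → L9 → R8 → M4 → F1 → HQ: 4+16+4+15+6+21 = 66
HQ → S8 → M4 → F1 → L9 → R8 → HQ: 4+25+6+12+4+11 = 62
HQ → S8 → M4 → F1 → R8 → L9 → HQ: 4+25+6+10+4+13 = 62
… (46 more)
The minimum is 62.
One optimal route: HQ → S8 → M4 → F1 → L9 → R8 → HQ (or its reverse).

Shortest round trip = 62 miles.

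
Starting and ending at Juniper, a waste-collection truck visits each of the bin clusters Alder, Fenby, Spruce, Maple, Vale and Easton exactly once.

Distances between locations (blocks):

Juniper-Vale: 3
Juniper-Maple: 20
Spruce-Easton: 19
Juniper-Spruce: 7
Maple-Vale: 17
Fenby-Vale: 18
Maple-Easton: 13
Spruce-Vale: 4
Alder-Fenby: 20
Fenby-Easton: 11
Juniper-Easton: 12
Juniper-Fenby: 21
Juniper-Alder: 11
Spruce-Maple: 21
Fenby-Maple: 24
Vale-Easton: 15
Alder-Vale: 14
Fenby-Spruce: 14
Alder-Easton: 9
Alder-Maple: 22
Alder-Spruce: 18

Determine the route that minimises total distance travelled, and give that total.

With 6 stops there are 6!/2 = 360 distinct round trips (a route and its reverse cost the same).
Juniper - Alder - Fenby - Spruce - Maple - Vale - Easton - Juniper: 11+20+14+21+17+15+12 = 110
Juniper - Alder - Fenby - Spruce - Maple - Easton - Vale - Juniper: 11+20+14+21+13+15+3 = 97
Juniper - Alder - Fenby - Spruce - Vale - Maple - Easton - Juniper: 11+20+14+4+17+13+12 = 91
Juniper - Alder - Fenby - Spruce - Vale - Easton - Maple - Juniper: 11+20+14+4+15+13+20 = 97
Juniper - Alder - Fenby - Spruce - Easton - Maple - Vale - Juniper: 11+20+14+19+13+17+3 = 97
Juniper - Alder - Fenby - Spruce - Easton - Vale - Maple - Juniper: 11+20+14+19+15+17+20 = 116
Juniper - Alder - Fenby - Maple - Spruce - Vale - Easton - Juniper: 11+20+24+21+4+15+12 = 107
Juniper - Alder - Fenby - Maple - Spruce - Easton - Vale - Juniper: 11+20+24+21+19+15+3 = 113
… (352 more)
Juniper - Alder - Maple - Easton - Fenby - Spruce - Vale - Juniper: 11+22+13+11+14+4+3 = 78  ← best
The minimum is 78.
One optimal route: Juniper → Alder → Maple → Easton → Fenby → Spruce → Vale → Juniper (or its reverse).

Shortest round trip = 78 blocks.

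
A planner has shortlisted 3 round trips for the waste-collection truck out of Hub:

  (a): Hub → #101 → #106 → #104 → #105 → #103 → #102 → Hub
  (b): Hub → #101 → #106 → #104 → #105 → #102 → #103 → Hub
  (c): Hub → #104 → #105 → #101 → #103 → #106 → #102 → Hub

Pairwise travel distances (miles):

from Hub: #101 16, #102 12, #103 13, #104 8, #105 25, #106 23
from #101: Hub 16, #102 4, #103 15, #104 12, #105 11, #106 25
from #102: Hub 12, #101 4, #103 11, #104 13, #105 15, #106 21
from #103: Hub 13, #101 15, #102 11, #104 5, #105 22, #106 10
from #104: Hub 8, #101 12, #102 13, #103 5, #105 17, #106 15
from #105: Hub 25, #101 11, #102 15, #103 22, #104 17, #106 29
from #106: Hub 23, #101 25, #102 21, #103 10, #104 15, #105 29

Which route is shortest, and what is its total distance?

(a): 16 + 25 + 15 + 17 + 22 + 11 + 12 = 118
(b): 16 + 25 + 15 + 17 + 15 + 11 + 13 = 112
(c): 8 + 17 + 11 + 15 + 10 + 21 + 12 = 94

Shortest is (c), total 94 miles.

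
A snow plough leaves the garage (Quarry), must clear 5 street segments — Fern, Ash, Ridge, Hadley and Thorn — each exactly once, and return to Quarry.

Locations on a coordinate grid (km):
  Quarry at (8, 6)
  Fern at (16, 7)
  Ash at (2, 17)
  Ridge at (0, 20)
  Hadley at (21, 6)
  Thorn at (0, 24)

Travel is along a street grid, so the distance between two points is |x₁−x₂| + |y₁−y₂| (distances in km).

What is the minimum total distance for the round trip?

With 5 stops there are 5!/2 = 60 distinct round trips (a route and its reverse cost the same).
Quarry → Fern → Ash → Ridge → Hadley → Thorn → Quarry: 9+24+5+35+39+26 = 138
Quarry → Fern → Ash → Ridge → Thorn → Hadley → Quarry: 9+24+5+4+39+13 = 94
Quarry → Fern → Ash → Hadley → Ridge → Thorn → Quarry: 9+24+30+35+4+26 = 128
Quarry → Fern → Ash → Hadley → Thorn → Ridge → Quarry: 9+24+30+39+4+22 = 128
Quarry → Fern → Ash → Thorn → Ridge → Hadley → Quarry: 9+24+9+4+35+13 = 94
Quarry → Fern → Ash → Thorn → Hadley → Ridge → Quarry: 9+24+9+39+35+22 = 138
Quarry → Fern → Ridge → Ash → Hadley → Thorn → Quarry: 9+29+5+30+39+26 = 138
Quarry → Fern → Ridge → Ash → Thorn → Hadley → Quarry: 9+29+5+9+39+13 = 104
Quarry → Fern → Ridge → Hadley → Ash → Thorn → Quarry: 9+29+35+30+9+26 = 138
Quarry → Fern → Ridge → Hadley → Thorn → Ash → Quarry: 9+29+35+39+9+17 = 138
Quarry → Fern → Ridge → Thorn → Ash → Hadley → Quarry: 9+29+4+9+30+13 = 94
Quarry → Fern → Ridge → Thorn → Hadley → Ash → Quarry: 9+29+4+39+30+17 = 128
Quarry → Fern → Hadley → Ash → Ridge → Thorn → Quarry: 9+6+30+5+4+26 = 80
Quarry → Fern → Hadley → Ash → Thorn → Ridge → Quarry: 9+6+30+9+4+22 = 80
… (46 more)
Quarry → Ash → Ridge → Thorn → Fern → Hadley → Quarry: 17+5+4+33+6+13 = 78  ← best
The minimum is 78.
One optimal route: Quarry → Ash → Ridge → Thorn → Fern → Hadley → Quarry (or its reverse).

Shortest round trip = 78 km.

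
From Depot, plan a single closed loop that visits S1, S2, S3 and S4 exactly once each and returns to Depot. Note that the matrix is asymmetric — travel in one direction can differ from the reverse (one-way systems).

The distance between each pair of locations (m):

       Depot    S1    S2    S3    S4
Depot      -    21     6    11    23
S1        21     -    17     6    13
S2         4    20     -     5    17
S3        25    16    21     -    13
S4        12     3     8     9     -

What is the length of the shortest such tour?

Shortest round trip = 48 m.

Depot - S1 - S2 - S3 - S4 - Depot: 21+17+5+13+12 = 68
Depot - S1 - S2 - S4 - S3 - Depot: 21+17+17+9+25 = 89
Depot - S1 - S3 - S2 - S4 - Depot: 21+6+21+17+12 = 77
Depot - S1 - S3 - S4 - S2 - Depot: 21+6+13+8+4 = 52
Depot - S1 - S4 - S2 - S3 - Depot: 21+13+8+5+25 = 72
Depot - S1 - S4 - S3 - S2 - Depot: 21+13+9+21+4 = 68
Depot - S2 - S1 - S3 - S4 - Depot: 6+20+6+13+12 = 57
Depot - S2 - S1 - S4 - S3 - Depot: 6+20+13+9+25 = 73
Depot - S2 - S3 - S1 - S4 - Depot: 6+5+16+13+12 = 52
Depot - S2 - S3 - S4 - S1 - Depot: 6+5+13+3+21 = 48
Depot - S2 - S4 - S1 - S3 - Depot: 6+17+3+6+25 = 57
Depot - S2 - S4 - S3 - S1 - Depot: 6+17+9+16+21 = 69
Depot - S3 - S1 - S2 - S4 - Depot: 11+16+17+17+12 = 73
Depot - S3 - S1 - S4 - S2 - Depot: 11+16+13+8+4 = 52
… (10 more)
The minimum is 48.
One optimal route: Depot → S2 → S3 → S4 → S1 → Depot.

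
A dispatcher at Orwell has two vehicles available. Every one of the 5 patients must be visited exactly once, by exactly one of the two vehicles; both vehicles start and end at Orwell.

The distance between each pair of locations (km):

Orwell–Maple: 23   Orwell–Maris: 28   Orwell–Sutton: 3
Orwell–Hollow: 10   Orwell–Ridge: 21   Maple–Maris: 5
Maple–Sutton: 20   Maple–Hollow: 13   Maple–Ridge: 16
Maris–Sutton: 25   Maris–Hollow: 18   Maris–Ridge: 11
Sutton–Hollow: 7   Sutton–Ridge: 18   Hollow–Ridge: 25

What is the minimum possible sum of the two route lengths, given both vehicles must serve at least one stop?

Try each way of splitting the stops between the two vehicles (each non-empty) and, for each split, find the best tour for each vehicle:
  {Maple} + {Maris, Sutton, Hollow, Ridge}: 46 + 60 = 106
  {Maris} + {Maple, Sutton, Hollow, Ridge}: 56 + 60 = 116
  {Maple, Maris} + {Sutton, Hollow, Ridge}: 56 + 56 = 112
  {Sutton} + {Maple, Maris, Hollow, Ridge}: 6 + 60 = 66
  {Maple, Sutton} + {Maris, Hollow, Ridge}: 46 + 60 = 106
  {Maris, Sutton} + {Maple, Hollow, Ridge}: 56 + 60 = 116
  … (15 splits in total)
Best: vehicle 1 Orwell → Sutton → Orwell = 6; vehicle 2 Orwell → Hollow → Maple → Maris → Ridge → Orwell = 60; combined 66.

Minimum combined distance: 66 km.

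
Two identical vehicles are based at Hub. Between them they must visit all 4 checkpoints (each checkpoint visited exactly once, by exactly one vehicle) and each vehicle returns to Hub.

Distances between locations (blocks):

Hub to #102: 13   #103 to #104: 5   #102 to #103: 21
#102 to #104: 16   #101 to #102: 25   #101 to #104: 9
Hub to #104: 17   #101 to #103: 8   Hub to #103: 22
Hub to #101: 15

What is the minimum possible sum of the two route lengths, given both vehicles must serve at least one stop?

There are 2^3 − 1 = 7 ways to divide the 4 stops into two non-empty groups. For each, the best each vehicle can do is its own shortest tour through its group:
  {#101} + {#102, #103, #104}: 30 + 56 = 86
  {#102} + {#101, #103, #104}: 26 + 45 = 71
  {#101, #102} + {#103, #104}: 53 + 44 = 97
  {#103} + {#101, #102, #104}: 44 + 53 = 97
  {#101, #103} + {#102, #104}: 45 + 46 = 91
  {#102, #103} + {#101, #104}: 56 + 41 = 97
  … (7 splits in total)
Best: vehicle 1 Hub → #102 → Hub = 26; vehicle 2 Hub → #101 → #103 → #104 → Hub = 45; combined 71.

71 blocks — the smallest possible combined total.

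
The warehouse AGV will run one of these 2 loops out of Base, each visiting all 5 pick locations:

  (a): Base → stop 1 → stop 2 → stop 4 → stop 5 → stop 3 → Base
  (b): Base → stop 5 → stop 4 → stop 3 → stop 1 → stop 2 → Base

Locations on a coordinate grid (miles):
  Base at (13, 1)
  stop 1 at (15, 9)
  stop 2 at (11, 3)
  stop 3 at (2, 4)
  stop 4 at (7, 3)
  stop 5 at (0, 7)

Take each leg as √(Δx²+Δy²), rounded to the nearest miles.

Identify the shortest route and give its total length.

Shortest is (a), total 42 miles.

(a): 8 + 7 + 4 + 8 + 4 + 11 = 42
(b): 14 + 8 + 5 + 14 + 7 + 3 = 51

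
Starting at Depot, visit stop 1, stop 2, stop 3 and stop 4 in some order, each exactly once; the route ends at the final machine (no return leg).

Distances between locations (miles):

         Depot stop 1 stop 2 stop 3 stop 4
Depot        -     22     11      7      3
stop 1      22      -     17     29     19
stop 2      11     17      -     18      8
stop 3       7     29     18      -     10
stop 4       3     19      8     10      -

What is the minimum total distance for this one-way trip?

Minimum one-way distance = 42 miles.

There are 4! = 24 possible orderings.
Depot → stop 1 → stop 2 → stop 3 → stop 4: 22+17+18+10 = 67
Depot → stop 1 → stop 2 → stop 4 → stop 3: 22+17+8+10 = 57
Depot → stop 1 → stop 3 → stop 2 → stop 4: 22+29+18+8 = 77
Depot → stop 1 → stop 3 → stop 4 → stop 2: 22+29+10+8 = 69
Depot → stop 1 → stop 4 → stop 2 → stop 3: 22+19+8+18 = 67
Depot → stop 1 → stop 4 → stop 3 → stop 2: 22+19+10+18 = 69
Depot → stop 2 → stop 1 → stop 3 → stop 4: 11+17+29+10 = 67
Depot → stop 2 → stop 1 → stop 4 → stop 3: 11+17+19+10 = 57
Depot → stop 2 → stop 3 → stop 1 → stop 4: 11+18+29+19 = 77
Depot → stop 2 → stop 3 → stop 4 → stop 1: 11+18+10+19 = 58
Depot → stop 2 → stop 4 → stop 1 → stop 3: 11+8+19+29 = 67
Depot → stop 2 → stop 4 → stop 3 → stop 1: 11+8+10+29 = 58
Depot → stop 3 → stop 1 → stop 2 → stop 4: 7+29+17+8 = 61
Depot → stop 3 → stop 1 → stop 4 → stop 2: 7+29+19+8 = 63
… (10 more)
Depot → stop 3 → stop 4 → stop 2 → stop 1: 7+10+8+17 = 42  ← best
The minimum is 42.
One shortest path: Depot → stop 3 → stop 4 → stop 2 → stop 1.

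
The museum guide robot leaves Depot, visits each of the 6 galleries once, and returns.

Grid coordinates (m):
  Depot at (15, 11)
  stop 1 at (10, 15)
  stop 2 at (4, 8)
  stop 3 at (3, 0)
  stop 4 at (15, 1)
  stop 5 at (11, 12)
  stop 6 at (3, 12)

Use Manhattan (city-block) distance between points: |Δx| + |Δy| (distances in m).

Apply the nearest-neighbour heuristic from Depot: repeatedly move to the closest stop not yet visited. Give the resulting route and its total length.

Nearest-neighbour total = 56 m; route Depot → stop 5 → stop 1 → stop 6 → stop 2 → stop 3 → stop 4 → Depot.

Depot → [stop 5:5 / stop 1:9 / stop 4:10 / stop 6:13 / stop 2:14 / stop 3:23] → stop 5 (5)
stop 5 → [stop 1:4 / stop 6:8 / stop 2:11 / stop 4:15 / stop 3:20] → stop 1 (4)
stop 1 → [stop 6:10 / stop 2:13 / stop 4:19 / stop 3:22] → stop 6 (10)
stop 6 → [stop 2:5 / stop 3:12 / stop 4:23] → stop 2 (5)
stop 2 → [stop 3:9 / stop 4:18] → stop 3 (9)
stop 3 → [stop 4:13] → stop 4 (13)
Return stop 4→Depot: 10.
Total = 5 + 4 + 10 + 5 + 9 + 13 + 10 = 56.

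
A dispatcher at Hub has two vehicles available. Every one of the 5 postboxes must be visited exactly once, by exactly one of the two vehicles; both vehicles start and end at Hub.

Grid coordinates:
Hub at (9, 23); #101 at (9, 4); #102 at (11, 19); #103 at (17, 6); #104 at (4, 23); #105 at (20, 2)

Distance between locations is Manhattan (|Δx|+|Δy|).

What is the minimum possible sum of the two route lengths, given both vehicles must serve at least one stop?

Try each way of splitting the stops between the two vehicles (each non-empty) and, for each split, find the best tour for each vehicle:
  {#101} + {#102, #103, #104, #105}: 38 + 74 = 112
  {#102} + {#101, #103, #104, #105}: 12 + 74 = 86
  {#101, #102} + {#103, #104, #105}: 42 + 74 = 116
  {#103} + {#101, #102, #104, #105}: 50 + 74 = 124
  {#101, #103} + {#102, #104, #105}: 54 + 74 = 128
  {#102, #103} + {#101, #104, #105}: 50 + 74 = 124
  … (15 splits in total)
  {#104} + {#101, #102, #103, #105}: 10 + 64 = 74  ← best
Best: vehicle 1 Hub → #104 → Hub = 10; vehicle 2 Hub → #101 → #105 → #103 → #102 → Hub = 64; combined 74.

74 — the smallest possible combined total.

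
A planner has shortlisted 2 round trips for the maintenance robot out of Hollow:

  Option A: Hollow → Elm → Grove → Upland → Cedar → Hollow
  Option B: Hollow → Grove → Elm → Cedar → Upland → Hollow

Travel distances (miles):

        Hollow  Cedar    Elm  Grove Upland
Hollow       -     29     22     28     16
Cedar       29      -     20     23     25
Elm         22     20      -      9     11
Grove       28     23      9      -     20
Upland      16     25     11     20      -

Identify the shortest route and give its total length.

Option A: 22 + 9 + 20 + 25 + 29 = 105
Option B: 28 + 9 + 20 + 25 + 16 = 98

98 miles — Option B is the shortest.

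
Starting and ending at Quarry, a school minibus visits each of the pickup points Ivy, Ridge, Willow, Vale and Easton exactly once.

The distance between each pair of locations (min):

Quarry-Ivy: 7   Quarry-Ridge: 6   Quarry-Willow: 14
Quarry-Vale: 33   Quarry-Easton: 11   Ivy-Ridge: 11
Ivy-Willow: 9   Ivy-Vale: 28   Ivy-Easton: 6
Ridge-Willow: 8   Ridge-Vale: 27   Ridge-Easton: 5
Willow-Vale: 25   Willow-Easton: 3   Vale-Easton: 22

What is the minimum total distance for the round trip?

Quarry → Ivy → Ridge → Willow → Vale → Easton → Quarry: 7+11+8+25+22+11 = 84
Quarry → Ivy → Ridge → Willow → Easton → Vale → Quarry: 7+11+8+3+22+33 = 84
Quarry → Ivy → Ridge → Vale → Willow → Easton → Quarry: 7+11+27+25+3+11 = 84
Quarry → Ivy → Ridge → Vale → Easton → Willow → Quarry: 7+11+27+22+3+14 = 84
Quarry → Ivy → Ridge → Easton → Willow → Vale → Quarry: 7+11+5+3+25+33 = 84
Quarry → Ivy → Ridge → Easton → Vale → Willow → Quarry: 7+11+5+22+25+14 = 84
Quarry → Ivy → Willow → Ridge → Vale → Easton → Quarry: 7+9+8+27+22+11 = 84
Quarry → Ivy → Willow → Ridge → Easton → Vale → Quarry: 7+9+8+5+22+33 = 84
Quarry → Ivy → Willow → Vale → Ridge → Easton → Quarry: 7+9+25+27+5+11 = 84
Quarry → Ivy → Willow → Vale → Easton → Ridge → Quarry: 7+9+25+22+5+6 = 74
Quarry → Ivy → Willow → Easton → Ridge → Vale → Quarry: 7+9+3+5+27+33 = 84
Quarry → Ivy → Willow → Easton → Vale → Ridge → Quarry: 7+9+3+22+27+6 = 74
Quarry → Ivy → Vale → Ridge → Willow → Easton → Quarry: 7+28+27+8+3+11 = 84
Quarry → Ivy → Vale → Ridge → Easton → Willow → Quarry: 7+28+27+5+3+14 = 84
… (46 more)
The minimum is 74.
One optimal route: Quarry → Ivy → Willow → Vale → Easton → Ridge → Quarry (or its reverse).

Minimum total distance: 74 min.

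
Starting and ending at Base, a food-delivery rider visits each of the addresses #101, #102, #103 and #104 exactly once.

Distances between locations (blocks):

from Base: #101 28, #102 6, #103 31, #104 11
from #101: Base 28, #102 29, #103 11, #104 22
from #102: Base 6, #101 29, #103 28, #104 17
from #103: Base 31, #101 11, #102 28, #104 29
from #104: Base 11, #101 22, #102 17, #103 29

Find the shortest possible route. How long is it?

Minimum total distance: 78 blocks.

Base → #101 → #102 → #103 → #104 → Base: 28+29+28+29+11 = 125
Base → #101 → #102 → #104 → #103 → Base: 28+29+17+29+31 = 134
Base → #101 → #103 → #102 → #104 → Base: 28+11+28+17+11 = 95
Base → #101 → #103 → #104 → #102 → Base: 28+11+29+17+6 = 91
Base → #101 → #104 → #102 → #103 → Base: 28+22+17+28+31 = 126
Base → #101 → #104 → #103 → #102 → Base: 28+22+29+28+6 = 113
Base → #102 → #101 → #103 → #104 → Base: 6+29+11+29+11 = 86
Base → #102 → #101 → #104 → #103 → Base: 6+29+22+29+31 = 117
Base → #102 → #103 → #101 → #104 → Base: 6+28+11+22+11 = 78
Base → #102 → #104 → #101 → #103 → Base: 6+17+22+11+31 = 87
Base → #103 → #101 → #102 → #104 → Base: 31+11+29+17+11 = 99
Base → #103 → #102 → #101 → #104 → Base: 31+28+29+22+11 = 121
The minimum is 78.
One optimal route: Base → #102 → #103 → #101 → #104 → Base (or its reverse).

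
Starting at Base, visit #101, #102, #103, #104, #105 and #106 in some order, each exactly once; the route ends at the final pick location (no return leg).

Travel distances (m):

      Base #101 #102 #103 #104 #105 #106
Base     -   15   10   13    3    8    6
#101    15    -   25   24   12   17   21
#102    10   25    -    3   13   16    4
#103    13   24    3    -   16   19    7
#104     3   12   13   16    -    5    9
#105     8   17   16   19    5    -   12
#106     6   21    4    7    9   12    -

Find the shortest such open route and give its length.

Shortest open route: 49 m.

There are 6! = 720 possible orderings.
Base→#101→#102→#103→#104→#105→#106: 15+25+3+16+5+12 = 76
Base→#101→#102→#103→#104→#106→#105: 15+25+3+16+9+12 = 80
Base→#101→#102→#103→#105→#104→#106: 15+25+3+19+5+9 = 76
Base→#101→#102→#103→#105→#106→#104: 15+25+3+19+12+9 = 83
Base→#101→#102→#103→#106→#104→#105: 15+25+3+7+9+5 = 64
Base→#101→#102→#103→#106→#105→#104: 15+25+3+7+12+5 = 67
Base→#101→#102→#104→#103→#105→#106: 15+25+13+16+19+12 = 100
Base→#101→#102→#104→#103→#106→#105: 15+25+13+16+7+12 = 88
… (712 more)
Base→#102→#103→#106→#105→#104→#101: 10+3+7+12+5+12 = 49  ← best
The minimum is 49.
One shortest path: Base → #102 → #103 → #106 → #105 → #104 → #101.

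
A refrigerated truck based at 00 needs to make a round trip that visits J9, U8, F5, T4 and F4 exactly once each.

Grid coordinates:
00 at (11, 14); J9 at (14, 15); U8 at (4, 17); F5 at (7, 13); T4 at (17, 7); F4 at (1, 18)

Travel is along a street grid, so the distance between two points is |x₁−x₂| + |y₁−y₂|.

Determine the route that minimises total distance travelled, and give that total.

There are 60 distinct closed tours to check (reversals are equivalent).
00→J9→U8→F5→T4→F4→00: 4+12+7+16+27+14 = 80
00→J9→U8→F5→F4→T4→00: 4+12+7+11+27+13 = 74
00→J9→U8→T4→F5→F4→00: 4+12+23+16+11+14 = 80
00→J9→U8→T4→F4→F5→00: 4+12+23+27+11+5 = 82
00→J9→U8→F4→F5→T4→00: 4+12+4+11+16+13 = 60
00→J9→U8→F4→T4→F5→00: 4+12+4+27+16+5 = 68
00→J9→F5→U8→T4→F4→00: 4+9+7+23+27+14 = 84
00→J9→F5→U8→F4→T4→00: 4+9+7+4+27+13 = 64
00→J9→F5→T4→U8→F4→00: 4+9+16+23+4+14 = 70
00→J9→F5→T4→F4→U8→00: 4+9+16+27+4+10 = 70
00→J9→F5→F4→U8→T4→00: 4+9+11+4+23+13 = 64
00→J9→F5→F4→T4→U8→00: 4+9+11+27+23+10 = 84
00→J9→T4→U8→F5→F4→00: 4+11+23+7+11+14 = 70
00→J9→T4→U8→F4→F5→00: 4+11+23+4+11+5 = 58
… (46 more)
00→J9→T4→F5→U8→F4→00: 4+11+16+7+4+14 = 56  ← best
The minimum is 56.
One optimal route: 00 → J9 → T4 → F5 → U8 → F4 → 00 (or its reverse).

Minimum total distance: 56.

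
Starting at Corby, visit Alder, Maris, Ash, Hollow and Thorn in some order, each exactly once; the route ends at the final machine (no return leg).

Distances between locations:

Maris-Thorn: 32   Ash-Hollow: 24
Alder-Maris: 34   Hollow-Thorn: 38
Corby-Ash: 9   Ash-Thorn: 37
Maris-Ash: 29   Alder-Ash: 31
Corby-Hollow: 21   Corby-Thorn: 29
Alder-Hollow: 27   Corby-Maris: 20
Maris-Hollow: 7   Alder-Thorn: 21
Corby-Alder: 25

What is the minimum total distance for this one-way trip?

Shortest open route: 93.

There are 5! = 120 possible orderings.
Corby→Alder→Maris→Ash→Hollow→Thorn: 25+34+29+24+38 = 150
Corby→Alder→Maris→Ash→Thorn→Hollow: 25+34+29+37+38 = 163
Corby→Alder→Maris→Hollow→Ash→Thorn: 25+34+7+24+37 = 127
Corby→Alder→Maris→Hollow→Thorn→Ash: 25+34+7+38+37 = 141
Corby→Alder→Maris→Thorn→Ash→Hollow: 25+34+32+37+24 = 152
Corby→Alder→Maris→Thorn→Hollow→Ash: 25+34+32+38+24 = 153
Corby→Alder→Ash→Maris→Hollow→Thorn: 25+31+29+7+38 = 130
Corby→Alder→Ash→Maris→Thorn→Hollow: 25+31+29+32+38 = 155
Corby→Alder→Ash→Hollow→Maris→Thorn: 25+31+24+7+32 = 119
Corby→Alder→Ash→Hollow→Thorn→Maris: 25+31+24+38+32 = 150
Corby→Alder→Ash→Thorn→Maris→Hollow: 25+31+37+32+7 = 132
Corby→Alder→Ash→Thorn→Hollow→Maris: 25+31+37+38+7 = 138
Corby→Alder→Hollow→Maris→Ash→Thorn: 25+27+7+29+37 = 125
Corby→Alder→Hollow→Maris→Thorn→Ash: 25+27+7+32+37 = 128
… (106 more)
Corby→Ash→Maris→Hollow→Alder→Thorn: 9+29+7+27+21 = 93  ← best
The minimum is 93.
One shortest path: Corby → Ash → Maris → Hollow → Alder → Thorn.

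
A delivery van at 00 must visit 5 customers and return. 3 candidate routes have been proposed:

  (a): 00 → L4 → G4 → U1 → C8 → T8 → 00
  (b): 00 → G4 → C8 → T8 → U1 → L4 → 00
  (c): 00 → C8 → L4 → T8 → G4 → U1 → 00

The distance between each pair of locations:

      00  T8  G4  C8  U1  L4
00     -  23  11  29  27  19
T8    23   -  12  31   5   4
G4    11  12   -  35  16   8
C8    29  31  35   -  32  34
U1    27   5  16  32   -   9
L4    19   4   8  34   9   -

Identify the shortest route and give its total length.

(a): 19 + 8 + 16 + 32 + 31 + 23 = 129
(b): 11 + 35 + 31 + 5 + 9 + 19 = 110
(c): 29 + 34 + 4 + 12 + 16 + 27 = 122

110 — (b) is the shortest.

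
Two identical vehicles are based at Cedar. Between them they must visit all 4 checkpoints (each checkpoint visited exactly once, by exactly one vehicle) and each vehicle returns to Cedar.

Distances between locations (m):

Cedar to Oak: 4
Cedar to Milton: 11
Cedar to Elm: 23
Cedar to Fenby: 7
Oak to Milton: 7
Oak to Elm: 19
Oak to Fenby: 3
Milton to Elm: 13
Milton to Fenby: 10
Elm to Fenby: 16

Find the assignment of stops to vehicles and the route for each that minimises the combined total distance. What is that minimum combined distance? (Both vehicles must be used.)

Check every non-empty split of the stops between the two vehicles; for each half take its own optimal tour:
  {Oak} + {Milton, Elm, Fenby}: 8 + 47 = 55
  {Milton} + {Oak, Elm, Fenby}: 22 + 46 = 68
  {Oak, Milton} + {Elm, Fenby}: 22 + 46 = 68
  {Elm} + {Oak, Milton, Fenby}: 46 + 28 = 74
  {Oak, Elm} + {Milton, Fenby}: 46 + 28 = 74
  {Milton, Elm} + {Oak, Fenby}: 47 + 14 = 61
  … (7 splits in total)
Best: vehicle 1 Cedar → Oak → Cedar = 8; vehicle 2 Cedar → Milton → Elm → Fenby → Cedar = 47; combined 55.

55 m — the smallest possible combined total.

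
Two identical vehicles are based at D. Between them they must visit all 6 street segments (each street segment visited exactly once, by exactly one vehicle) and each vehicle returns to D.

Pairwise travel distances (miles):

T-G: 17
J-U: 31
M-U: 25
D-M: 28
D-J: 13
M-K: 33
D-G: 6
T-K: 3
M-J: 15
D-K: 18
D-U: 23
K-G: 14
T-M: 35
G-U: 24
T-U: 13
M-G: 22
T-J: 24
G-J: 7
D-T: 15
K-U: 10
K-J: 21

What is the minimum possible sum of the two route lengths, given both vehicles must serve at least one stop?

Check every non-empty split of the stops between the two vehicles; for each half take its own optimal tour:
  {T} + {M, K, G, J, U}: 30 + 81 = 111
  {M} + {T, K, G, J, U}: 56 + 72 = 128
  {T, M} + {K, G, J, U}: 78 + 67 = 145
  {K} + {T, M, G, J, U}: 36 + 81 = 117
  {T, K} + {M, G, J, U}: 36 + 76 = 112
  {M, K} + {T, G, J, U}: 79 + 72 = 151
  … (31 splits in total)
  {G} + {T, M, K, J, U}: 12 + 81 = 93  ← best
Best: vehicle 1 D → G → D = 12; vehicle 2 D → T → K → U → M → J → D = 81; combined 93.

93 miles — the smallest possible combined total.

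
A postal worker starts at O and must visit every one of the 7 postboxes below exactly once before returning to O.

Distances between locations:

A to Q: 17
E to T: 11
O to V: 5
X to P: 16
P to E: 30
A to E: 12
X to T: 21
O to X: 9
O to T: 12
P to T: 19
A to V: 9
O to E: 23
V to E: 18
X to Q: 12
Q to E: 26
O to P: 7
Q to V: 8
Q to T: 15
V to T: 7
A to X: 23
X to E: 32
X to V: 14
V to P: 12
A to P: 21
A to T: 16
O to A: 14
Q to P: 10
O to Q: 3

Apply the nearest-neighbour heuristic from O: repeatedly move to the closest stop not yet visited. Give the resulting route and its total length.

O → [Q:3 / V:5 / P:7 / X:9 / T:12 / A:14 / E:23] → Q (3)
Q → [V:8 / P:10 / X:12 / T:15 / A:17 / E:26] → V (8)
V → [T:7 / A:9 / P:12 / X:14 / E:18] → T (7)
T → [E:11 / A:16 / P:19 / X:21] → E (11)
E → [A:12 / P:30 / X:32] → A (12)
A → [P:21 / X:23] → P (21)
P → [X:16] → X (16)
Return X→O: 9.
Total = 3 + 8 + 7 + 11 + 12 + 21 + 16 + 9 = 87.

Nearest-neighbour total = 87; route O → Q → V → T → E → A → P → X → O.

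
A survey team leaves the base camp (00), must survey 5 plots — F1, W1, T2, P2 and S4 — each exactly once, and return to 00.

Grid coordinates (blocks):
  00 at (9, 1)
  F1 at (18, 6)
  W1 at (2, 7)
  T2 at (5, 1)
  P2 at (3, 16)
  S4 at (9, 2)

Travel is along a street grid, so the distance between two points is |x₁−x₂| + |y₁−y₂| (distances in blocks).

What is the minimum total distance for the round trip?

Minimum total distance: 62 blocks.

00-F1-W1-T2-P2-S4-00: 14+17+9+17+20+1 = 78
00-F1-W1-T2-S4-P2-00: 14+17+9+5+20+21 = 86
00-F1-W1-P2-T2-S4-00: 14+17+10+17+5+1 = 64
00-F1-W1-P2-S4-T2-00: 14+17+10+20+5+4 = 70
00-F1-W1-S4-T2-P2-00: 14+17+12+5+17+21 = 86
00-F1-W1-S4-P2-T2-00: 14+17+12+20+17+4 = 84
00-F1-T2-W1-P2-S4-00: 14+18+9+10+20+1 = 72
00-F1-T2-W1-S4-P2-00: 14+18+9+12+20+21 = 94
00-F1-T2-P2-W1-S4-00: 14+18+17+10+12+1 = 72
00-F1-T2-P2-S4-W1-00: 14+18+17+20+12+13 = 94
00-F1-T2-S4-W1-P2-00: 14+18+5+12+10+21 = 80
00-F1-T2-S4-P2-W1-00: 14+18+5+20+10+13 = 80
00-F1-P2-W1-T2-S4-00: 14+25+10+9+5+1 = 64
00-F1-P2-W1-S4-T2-00: 14+25+10+12+5+4 = 70
… (46 more)
00-T2-W1-P2-F1-S4-00: 4+9+10+25+13+1 = 62  ← best
The minimum is 62.
One optimal route: 00 → T2 → W1 → P2 → F1 → S4 → 00 (or its reverse).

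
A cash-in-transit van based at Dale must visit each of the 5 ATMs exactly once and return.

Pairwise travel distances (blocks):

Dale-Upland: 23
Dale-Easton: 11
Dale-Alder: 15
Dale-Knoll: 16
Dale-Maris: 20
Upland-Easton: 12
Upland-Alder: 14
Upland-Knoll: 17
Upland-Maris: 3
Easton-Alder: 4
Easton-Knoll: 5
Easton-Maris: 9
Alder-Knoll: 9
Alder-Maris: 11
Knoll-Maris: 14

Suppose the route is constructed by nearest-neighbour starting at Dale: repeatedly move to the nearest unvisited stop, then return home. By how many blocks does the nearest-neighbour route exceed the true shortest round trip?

From Dale: Easton=11, Alder=15, Knoll=16, Maris=20, Upland=23 → choose Easton (11).
From Easton: Alder=4, Knoll=5, Maris=9, Upland=12 → choose Alder (4).
From Alder: Knoll=9, Maris=11, Upland=14 → choose Knoll (9).
From Knoll: Maris=14, Upland=17 → choose Maris (14).
From Maris: Upland=3 → choose Upland (3).
NN route Dale → Easton → Alder → Knoll → Maris → Upland → Dale costs 64.
Optimal: Dale → Upland → Maris → Alder → Easton → Knoll → Dale costs 62 (by enumerating all 60 distinct tours).
Excess = 64 − 62 = 2.

The nearest-neighbour route is 2 blocks longer than optimal.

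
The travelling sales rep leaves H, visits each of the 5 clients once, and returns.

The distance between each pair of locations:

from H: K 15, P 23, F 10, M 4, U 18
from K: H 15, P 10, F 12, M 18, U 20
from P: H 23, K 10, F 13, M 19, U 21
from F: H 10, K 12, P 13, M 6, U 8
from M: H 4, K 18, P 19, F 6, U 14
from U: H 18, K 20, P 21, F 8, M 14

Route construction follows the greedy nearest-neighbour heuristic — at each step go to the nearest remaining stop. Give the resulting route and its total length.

From H: distances to unvisited — M=4, F=10, K=15, U=18, P=23. Nearest is M (4).
From M: distances to unvisited — F=6, U=14, K=18, P=19. Nearest is F (6).
From F: distances to unvisited — U=8, K=12, P=13. Nearest is U (8).
From U: distances to unvisited — K=20, P=21. Nearest is K (20).
From K: distances to unvisited — P=10. Nearest is P (10).
Return P→H: 23.
Total = 4 + 6 + 8 + 20 + 10 + 23 = 71.

Total distance 71 via the nearest-neighbour route H → M → F → U → K → P → H.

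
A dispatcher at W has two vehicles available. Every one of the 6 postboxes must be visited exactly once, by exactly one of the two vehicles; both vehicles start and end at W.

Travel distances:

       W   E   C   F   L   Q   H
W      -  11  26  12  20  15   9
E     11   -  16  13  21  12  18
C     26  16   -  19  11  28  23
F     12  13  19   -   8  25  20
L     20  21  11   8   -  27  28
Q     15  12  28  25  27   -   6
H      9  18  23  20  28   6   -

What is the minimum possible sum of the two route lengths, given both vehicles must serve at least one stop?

Minimum combined distance: 88.

There are 2^5 − 1 = 31 ways to divide the 6 stops into two non-empty groups. For each, the best each vehicle can do is its own shortest tour through its group:
  {E} + {C, F, L, Q, H}: 22 + 74 = 96
  {C} + {E, F, L, Q, H}: 52 + 68 = 120
  {E, C} + {F, L, Q, H}: 53 + 62 = 115
  {F} + {E, C, L, Q, H}: 24 + 74 = 98
  {E, F} + {C, L, Q, H}: 36 + 74 = 110
  {C, F} + {E, L, Q, H}: 57 + 68 = 125
  … (31 splits in total)
  {E, C, F, L} + {Q, H}: 58 + 30 = 88  ← best
Best: vehicle 1 W → E → C → L → F → W = 58; vehicle 2 W → Q → H → W = 30; combined 88.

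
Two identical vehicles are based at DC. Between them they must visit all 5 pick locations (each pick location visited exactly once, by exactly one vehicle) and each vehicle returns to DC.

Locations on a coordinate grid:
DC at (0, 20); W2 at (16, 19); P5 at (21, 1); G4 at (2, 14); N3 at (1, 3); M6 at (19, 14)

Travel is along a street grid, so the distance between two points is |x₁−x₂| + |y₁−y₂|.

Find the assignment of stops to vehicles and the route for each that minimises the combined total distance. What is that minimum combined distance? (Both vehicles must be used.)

Check every non-empty split of the stops between the two vehicles; for each half take its own optimal tour:
  {W2} + {P5, G4, N3, M6}: 34 + 80 = 114
  {P5} + {W2, G4, N3, M6}: 80 + 72 = 152
  {W2, P5} + {G4, N3, M6}: 80 + 72 = 152
  {G4} + {W2, P5, N3, M6}: 16 + 80 = 96
  {W2, G4} + {P5, N3, M6}: 44 + 80 = 124
  {P5, G4} + {W2, N3, M6}: 80 + 72 = 152
  … (15 splits in total)
Best: vehicle 1 DC → G4 → DC = 16; vehicle 2 DC → W2 → M6 → P5 → N3 → DC = 80; combined 96.

96 — the smallest possible combined total.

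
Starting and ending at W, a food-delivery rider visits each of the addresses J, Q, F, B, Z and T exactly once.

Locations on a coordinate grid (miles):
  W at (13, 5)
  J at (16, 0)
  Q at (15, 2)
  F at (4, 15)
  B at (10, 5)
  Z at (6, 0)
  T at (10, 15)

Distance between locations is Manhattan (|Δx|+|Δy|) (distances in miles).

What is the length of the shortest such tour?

W-J-Q-F-B-Z-T-W: 8+3+24+16+9+19+13 = 92
W-J-Q-F-B-T-Z-W: 8+3+24+16+10+19+12 = 92
W-J-Q-F-Z-B-T-W: 8+3+24+17+9+10+13 = 84
W-J-Q-F-Z-T-B-W: 8+3+24+17+19+10+3 = 84
W-J-Q-F-T-B-Z-W: 8+3+24+6+10+9+12 = 72
W-J-Q-F-T-Z-B-W: 8+3+24+6+19+9+3 = 72
W-J-Q-B-F-Z-T-W: 8+3+8+16+17+19+13 = 84
W-J-Q-B-F-T-Z-W: 8+3+8+16+6+19+12 = 72
… (352 more)
W-Q-J-Z-F-T-B-W: 5+3+10+17+6+10+3 = 54  ← best
The minimum is 54.
One optimal route: W → Q → J → Z → F → T → B → W (or its reverse).

54 miles — the shortest possible round trip.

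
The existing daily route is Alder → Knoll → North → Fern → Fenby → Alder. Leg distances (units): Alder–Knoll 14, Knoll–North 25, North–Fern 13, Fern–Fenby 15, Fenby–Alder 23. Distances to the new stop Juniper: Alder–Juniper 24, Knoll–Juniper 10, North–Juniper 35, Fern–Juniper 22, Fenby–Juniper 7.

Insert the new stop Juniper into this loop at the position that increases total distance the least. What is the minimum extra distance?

Insertion cost between consecutive stops i–j is d(i,Juniper) + d(Juniper,j) − d(i,j):
  between Alder and Knoll: 24 + 10 − 14 = 20
  between Knoll and North: 10 + 35 − 25 = 20
  between North and Fern: 35 + 22 − 13 = 44
  between Fern and Fenby: 22 + 7 − 15 = 14
  between Fenby and Alder: 7 + 24 − 23 = 8
Cheapest insertion is between Fenby and Alder, adding 8.
New total = 90 + 8 = 98.

Adding 8 by placing Juniper on the Fenby–Alder leg.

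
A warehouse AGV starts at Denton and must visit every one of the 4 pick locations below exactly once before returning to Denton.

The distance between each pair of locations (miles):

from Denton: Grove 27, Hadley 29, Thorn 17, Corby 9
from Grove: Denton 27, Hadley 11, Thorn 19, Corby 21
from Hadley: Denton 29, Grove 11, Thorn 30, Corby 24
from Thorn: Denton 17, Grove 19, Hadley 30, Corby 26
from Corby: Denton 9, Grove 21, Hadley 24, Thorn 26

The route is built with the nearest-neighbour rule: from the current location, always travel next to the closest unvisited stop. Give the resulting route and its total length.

From Denton: distances to unvisited — Corby=9, Thorn=17, Grove=27, Hadley=29. Nearest is Corby (9).
From Corby: distances to unvisited — Grove=21, Hadley=24, Thorn=26. Nearest is Grove (21).
From Grove: distances to unvisited — Hadley=11, Thorn=19. Nearest is Hadley (11).
From Hadley: distances to unvisited — Thorn=30. Nearest is Thorn (30).
Return Thorn→Denton: 17.
Total = 9 + 21 + 11 + 30 + 17 = 88.

88 miles along Denton → Corby → Grove → Hadley → Thorn → Denton.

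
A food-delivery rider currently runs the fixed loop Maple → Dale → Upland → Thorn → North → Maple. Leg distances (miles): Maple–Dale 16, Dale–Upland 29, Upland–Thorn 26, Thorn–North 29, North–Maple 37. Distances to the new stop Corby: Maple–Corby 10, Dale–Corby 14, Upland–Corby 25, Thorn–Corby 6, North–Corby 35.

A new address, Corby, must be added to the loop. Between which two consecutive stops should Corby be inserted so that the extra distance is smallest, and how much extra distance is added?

Insertion cost between consecutive stops i–j is d(i,Corby) + d(Corby,j) − d(i,j):
  between Maple and Dale: 10 + 14 − 16 = 8
  between Dale and Upland: 14 + 25 − 29 = 10
  between Upland and Thorn: 25 + 6 − 26 = 5
  between Thorn and North: 6 + 35 − 29 = 12
  between North and Maple: 35 + 10 − 37 = 8
Cheapest insertion is between Upland and Thorn, adding 5.
New total = 137 + 5 = 142.

Adding 5 miles by placing Corby on the Upland–Thorn leg.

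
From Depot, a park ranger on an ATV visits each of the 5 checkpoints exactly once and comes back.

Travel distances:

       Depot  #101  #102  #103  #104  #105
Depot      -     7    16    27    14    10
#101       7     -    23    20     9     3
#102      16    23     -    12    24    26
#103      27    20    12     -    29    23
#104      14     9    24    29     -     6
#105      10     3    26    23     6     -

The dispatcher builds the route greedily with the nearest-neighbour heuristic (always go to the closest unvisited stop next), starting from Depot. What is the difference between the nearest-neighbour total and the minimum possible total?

Depot: #101=7, #105=10, #104=14, #102=16, #103=27 ⇒ #101
#101: #105=3, #104=9, #103=20, #102=23 ⇒ #105
#105: #104=6, #103=23, #102=26 ⇒ #104
#104: #102=24, #103=29 ⇒ #102
#102: #103=12 ⇒ #103
NN route Depot → #101 → #105 → #104 → #102 → #103 → Depot costs 79.
Optimal: Depot → #102 → #103 → #101 → #105 → #104 → Depot costs 71 (by enumerating all 60 distinct tours).
Excess = 79 − 71 = 8.

8 longer than the optimal tour.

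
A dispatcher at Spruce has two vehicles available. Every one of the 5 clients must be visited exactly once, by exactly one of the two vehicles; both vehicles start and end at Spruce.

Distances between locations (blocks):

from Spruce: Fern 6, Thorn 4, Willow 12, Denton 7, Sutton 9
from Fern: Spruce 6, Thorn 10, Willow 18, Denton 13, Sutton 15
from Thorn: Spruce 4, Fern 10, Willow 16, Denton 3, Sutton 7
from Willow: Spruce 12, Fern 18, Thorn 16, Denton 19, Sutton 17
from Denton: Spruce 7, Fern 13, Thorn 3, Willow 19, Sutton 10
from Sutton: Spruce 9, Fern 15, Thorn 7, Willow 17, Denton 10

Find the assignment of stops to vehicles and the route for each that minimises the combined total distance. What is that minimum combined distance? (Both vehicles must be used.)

Try each way of splitting the stops between the two vehicles (each non-empty) and, for each split, find the best tour for each vehicle:
  {Fern} + {Thorn, Willow, Denton, Sutton}: 12 + 46 = 58
  {Thorn} + {Fern, Willow, Denton, Sutton}: 8 + 58 = 66
  {Fern, Thorn} + {Willow, Denton, Sutton}: 20 + 46 = 66
  {Willow} + {Fern, Thorn, Denton, Sutton}: 24 + 38 = 62
  {Fern, Willow} + {Thorn, Denton, Sutton}: 36 + 26 = 62
  {Thorn, Willow} + {Fern, Denton, Sutton}: 32 + 38 = 70
  … (15 splits in total)
Best: vehicle 1 Spruce → Fern → Spruce = 12; vehicle 2 Spruce → Thorn → Denton → Sutton → Willow → Spruce = 46; combined 58.

58 blocks — the smallest possible combined total.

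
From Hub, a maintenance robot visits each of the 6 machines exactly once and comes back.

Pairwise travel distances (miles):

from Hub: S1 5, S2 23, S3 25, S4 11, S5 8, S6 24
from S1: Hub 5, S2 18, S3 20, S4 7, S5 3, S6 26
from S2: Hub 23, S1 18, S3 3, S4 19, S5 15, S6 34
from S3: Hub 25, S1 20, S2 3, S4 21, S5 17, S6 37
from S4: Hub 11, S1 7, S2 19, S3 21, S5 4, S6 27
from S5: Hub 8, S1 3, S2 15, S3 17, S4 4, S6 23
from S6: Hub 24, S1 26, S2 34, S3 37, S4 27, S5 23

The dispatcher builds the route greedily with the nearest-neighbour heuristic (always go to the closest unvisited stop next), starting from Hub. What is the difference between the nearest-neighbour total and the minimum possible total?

The nearest-neighbour route is 1 miles longer than optimal.

From Hub: S1=5, S5=8, S4=11, S2=23, S6=24, S3=25 → choose S1 (5).
From S1: S5=3, S4=7, S2=18, S3=20, S6=26 → choose S5 (3).
From S5: S4=4, S2=15, S3=17, S6=23 → choose S4 (4).
From S4: S2=19, S3=21, S6=27 → choose S2 (19).
From S2: S3=3, S6=34 → choose S3 (3).
From S3: S6=37 → choose S6 (37).
NN route Hub → S1 → S5 → S4 → S2 → S3 → S6 → Hub costs 95.
Optimal: Hub → S1 → S4 → S5 → S3 → S2 → S6 → Hub costs 94 (by enumerating all 360 distinct tours).
Excess = 95 − 94 = 1.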